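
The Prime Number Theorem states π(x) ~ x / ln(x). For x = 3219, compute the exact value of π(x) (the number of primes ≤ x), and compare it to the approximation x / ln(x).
π(3219) = 455;  x/ln(x) ≈ 398.55;  relative error ≈ 12.41%.

Directly count primes up to 3219: π(3219) = 455. The PNT approximation gives 3219/ln(3219) ≈ 3219/8.07683 ≈ 398.55. Relative error (π(x) − x/ln(x)) / π(x) ≈ 12.41%; the approximation is known to undercount slightly (Li(x) is a better estimate).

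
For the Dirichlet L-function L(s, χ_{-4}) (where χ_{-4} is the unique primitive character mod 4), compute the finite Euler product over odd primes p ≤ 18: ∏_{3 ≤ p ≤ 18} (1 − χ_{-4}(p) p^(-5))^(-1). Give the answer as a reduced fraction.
∏ = 995046576444811700184375/998883930440647295664128

The odd primes p ≤ 18 are [3, 5, 7, 11, 13, 17]. For each, χ(p) = 1 if p ≡ 1 mod 4, χ(p) = −1 if p ≡ 3 mod 4. Taking (1 − χ(p)/p^5)^(-1) = p^5/(p^5 − χ(p)): (1 − (-1)/3^5)^(-1) · (1 − (1)/5^5)^(-1) · (1 − (-1)/7^5)^(-1) · (1 − (-1)/11^5)^(-1) · (1 − (1)/13^5)^(-1) · (1 − (1)/17^5)^(-1) = 995046576444811700184375/998883930440647295664128.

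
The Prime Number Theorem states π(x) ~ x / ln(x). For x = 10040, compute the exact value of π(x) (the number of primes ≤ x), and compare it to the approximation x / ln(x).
π(10040) = 1233;  x/ln(x) ≈ 1089.61;  relative error ≈ 11.63%.

Directly count primes up to 10040: π(10040) = 1233. The PNT approximation gives 10040/ln(10040) ≈ 10040/9.21433 ≈ 1089.61. Relative error (π(x) − x/ln(x)) / π(x) ≈ 11.63%; the approximation is known to undercount slightly (Li(x) is a better estimate).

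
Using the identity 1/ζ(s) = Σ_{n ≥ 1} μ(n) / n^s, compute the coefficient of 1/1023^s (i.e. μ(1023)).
μ(1023) = -1

Factor n = 1023 = 3 · 11 · 31. μ(n) = 0 if any exponent ≥ 2 (not squarefree); otherwise μ(n) = (−1)^{ω(n)} where ω(n) is the number of distinct prime factors. Applying: μ(1023) = -1.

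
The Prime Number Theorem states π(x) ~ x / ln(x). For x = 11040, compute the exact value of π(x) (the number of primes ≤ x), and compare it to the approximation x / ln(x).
π(11040) = 1337;  x/ln(x) ≈ 1185.91;  relative error ≈ 11.30%.

Directly count primes up to 11040: π(11040) = 1337. The PNT approximation gives 11040/ln(11040) ≈ 11040/9.30928 ≈ 1185.91. Relative error (π(x) − x/ln(x)) / π(x) ≈ 11.30%; the approximation is known to undercount slightly (Li(x) is a better estimate).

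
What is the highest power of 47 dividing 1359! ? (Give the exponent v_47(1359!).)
v_47(1359!) = 28

Legendre's formula: v_p(n!) = Σ_{k ≥ 1} ⌊n / p^k⌋. For p = 47, n = 1359, the terms are:
  ⌊1359/47^1⌋ = ⌊1359/47⌋ = 28
(the next term ⌊1359/47^2⌋ = 0, terminating the sum). Summing: v_47(1359!) = 28 = 28.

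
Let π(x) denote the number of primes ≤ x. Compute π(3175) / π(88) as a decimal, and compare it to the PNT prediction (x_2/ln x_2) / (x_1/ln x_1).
π(3175)/π(88) = 449/23 ≈ 19.5217;  PNT prediction ≈ 20.0346.

π(88) = 23 and π(3175) = 449, so π(3175)/π(88) ≈ 19.5217. The PNT-predicted ratio is (3175/ln(3175)) / (88/ln(88)) ≈ 20.0346. The two agree to within a few percent, as expected.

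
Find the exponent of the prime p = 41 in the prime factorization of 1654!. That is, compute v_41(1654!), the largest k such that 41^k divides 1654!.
v_41(1654!) = 40

Legendre's formula: v_p(n!) = Σ_{k ≥ 1} ⌊n / p^k⌋. For p = 41, n = 1654, the terms are:
  ⌊1654/41^1⌋ = ⌊1654/41⌋ = 40
(the next term ⌊1654/41^2⌋ = 0, terminating the sum). Summing: v_41(1654!) = 40 = 40.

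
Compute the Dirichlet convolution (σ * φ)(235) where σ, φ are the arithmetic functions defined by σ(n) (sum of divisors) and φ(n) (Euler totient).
(σ * φ)(235) = 940

Divisors of 235: [1, 5, 47, 235]. For each d | 235:
  d = 1: σ(1) · φ(235/1) = 1 · 184 = 184
  d = 5: σ(5) · φ(235/5) = 6 · 46 = 276
  d = 47: σ(47) · φ(235/47) = 48 · 4 = 192
  d = 235: σ(235) · φ(235/235) = 288 · 1 = 288
Summing: (σ * φ)(235) = 184 + 276 + 192 + 288 = 940.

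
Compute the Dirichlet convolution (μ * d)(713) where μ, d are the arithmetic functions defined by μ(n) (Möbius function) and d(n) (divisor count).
(μ * d)(713) = 1

Divisors of 713: [1, 23, 31, 713]. For each d | 713:
  d = 1: μ(1) · d(713/1) = 1 · 4 = 4
  d = 23: μ(23) · d(713/23) = -1 · 2 = -2
  d = 31: μ(31) · d(713/31) = -1 · 2 = -2
  d = 713: μ(713) · d(713/713) = 1 · 1 = 1
Summing: (μ * d)(713) = 4 + -2 + -2 + 1 = 1.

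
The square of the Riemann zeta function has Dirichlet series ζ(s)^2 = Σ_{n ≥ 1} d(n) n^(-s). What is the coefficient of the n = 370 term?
d(370) = 8

ζ(s)^2 = (Σ 1/m^s)(Σ 1/k^s). The coefficient of 1/n^s in the product is the number of ordered pairs (m, k) with mk = n, which equals d(n). For n = 370, divisors are [1, 2, 5, 10, 37, 74, 185, 370], so d(370) = 8.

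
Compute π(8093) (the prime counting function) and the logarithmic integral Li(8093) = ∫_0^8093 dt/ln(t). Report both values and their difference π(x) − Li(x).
π(8093) = 1018;  Li(8093) ≈ 1036.76;  π(x) − Li(x) ≈ -18.76.

Direct count of primes ≤ 8093 gives π(8093) = 1018. Numerical evaluation of the logarithmic integral gives Li(8093) ≈ 1036.76. The difference π(x) − Li(x) ≈ -18.76 is typically negative for small/moderate x (Li(x) overestimates), though Littlewood's theorem shows this sign changes infinitely often.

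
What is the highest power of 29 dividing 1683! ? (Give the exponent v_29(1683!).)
v_29(1683!) = 60

Legendre's formula: v_p(n!) = Σ_{k ≥ 1} ⌊n / p^k⌋. For p = 29, n = 1683, the terms are:
  ⌊1683/29^1⌋ = ⌊1683/29⌋ = 58
  ⌊1683/29^2⌋ = ⌊1683/841⌋ = 2
(the next term ⌊1683/29^3⌋ = 0, terminating the sum). Summing: v_29(1683!) = 58 + 2 = 60.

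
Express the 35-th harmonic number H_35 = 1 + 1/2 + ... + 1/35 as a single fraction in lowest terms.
H_35 = 54437269998109/13127595717600

Direct summation: H_35 = 1 + 1/2 + ... + 1/35. The least common denominator is lcm(1, ..., 35) = 144403552893600; over this denominator the numerator is 144403552893600 + 72201776446800 + 48134517631200 + 36100888223400 + 28880710578720 + 24067258815600 + 20629078984800 + 18050444111700 + 16044839210400 + 14440355289360 + 13127595717600 + 12033629407800 + 11107965607200 + 10314539492400 + 9626903526240 + 9025222055850 + 8494326640800 + 8022419605200 + 7600186994400 + 7220177644680 + 6876359661600 + 6563797858800 + 6278415343200 + 6016814703900 + 5776142115744 + 5553982803600 + 5348279736800 + 5157269746200 + 4979432858400 + 4813451763120 + 4658179125600 + 4512611027925 + 4375865239200 + 4247163320400 + 4125815796960 = 598809969979199, so H_35 = 598809969979199/144403552893600; reducing by gcd(598809969979199, 144403552893600) = 11 gives 54437269998109/13127595717600 ≈ 4.14678. (The PNT-adjacent estimate ln(35) + γ ≈ 4.13256 matches within O(1/n).)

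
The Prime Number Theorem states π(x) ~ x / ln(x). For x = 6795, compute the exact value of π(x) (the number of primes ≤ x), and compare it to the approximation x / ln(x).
π(6795) = 875;  x/ln(x) ≈ 770.06;  relative error ≈ 11.99%.

Directly count primes up to 6795: π(6795) = 875. The PNT approximation gives 6795/ln(6795) ≈ 6795/8.82394 ≈ 770.06. Relative error (π(x) − x/ln(x)) / π(x) ≈ 11.99%; the approximation is known to undercount slightly (Li(x) is a better estimate).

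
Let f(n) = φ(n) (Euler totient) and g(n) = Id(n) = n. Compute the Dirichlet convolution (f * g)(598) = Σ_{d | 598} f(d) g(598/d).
(φ * Id)(598) = 3375

Divisors of 598: [1, 2, 13, 23, 26, 46, 299, 598]. For each d | 598:
  d = 1: φ(1) · Id(598/1) = 1 · 598 = 598
  d = 2: φ(2) · Id(598/2) = 1 · 299 = 299
  d = 13: φ(13) · Id(598/13) = 12 · 46 = 552
  d = 23: φ(23) · Id(598/23) = 22 · 26 = 572
  d = 26: φ(26) · Id(598/26) = 12 · 23 = 276
  d = 46: φ(46) · Id(598/46) = 22 · 13 = 286
  d = 299: φ(299) · Id(598/299) = 264 · 2 = 528
  d = 598: φ(598) · Id(598/598) = 264 · 1 = 264
Summing: (φ * Id)(598) = 598 + 299 + 552 + 572 + 276 + 286 + 528 + 264 = 3375.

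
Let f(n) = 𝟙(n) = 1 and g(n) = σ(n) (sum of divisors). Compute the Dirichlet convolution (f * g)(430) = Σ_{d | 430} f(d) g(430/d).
(𝟙 * σ)(430) = 1260

Divisors of 430: [1, 2, 5, 10, 43, 86, 215, 430]. For each d | 430:
  d = 1: 𝟙(1) · σ(430/1) = 1 · 792 = 792
  d = 2: 𝟙(2) · σ(430/2) = 1 · 264 = 264
  d = 5: 𝟙(5) · σ(430/5) = 1 · 132 = 132
  d = 10: 𝟙(10) · σ(430/10) = 1 · 44 = 44
  d = 43: 𝟙(43) · σ(430/43) = 1 · 18 = 18
  d = 86: 𝟙(86) · σ(430/86) = 1 · 6 = 6
  d = 215: 𝟙(215) · σ(430/215) = 1 · 3 = 3
  d = 430: 𝟙(430) · σ(430/430) = 1 · 1 = 1
Summing: (𝟙 * σ)(430) = 792 + 264 + 132 + 44 + 18 + 6 + 3 + 1 = 1260.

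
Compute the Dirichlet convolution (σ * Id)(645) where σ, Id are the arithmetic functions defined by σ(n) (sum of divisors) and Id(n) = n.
(σ * Id)(645) = 6699

Divisors of 645: [1, 3, 5, 15, 43, 129, 215, 645]. For each d | 645:
  d = 1: σ(1) · Id(645/1) = 1 · 645 = 645
  d = 3: σ(3) · Id(645/3) = 4 · 215 = 860
  d = 5: σ(5) · Id(645/5) = 6 · 129 = 774
  d = 15: σ(15) · Id(645/15) = 24 · 43 = 1032
  d = 43: σ(43) · Id(645/43) = 44 · 15 = 660
  d = 129: σ(129) · Id(645/129) = 176 · 5 = 880
  d = 215: σ(215) · Id(645/215) = 264 · 3 = 792
  d = 645: σ(645) · Id(645/645) = 1056 · 1 = 1056
Summing: (σ * Id)(645) = 645 + 860 + 774 + 1032 + 660 + 880 + 792 + 1056 = 6699.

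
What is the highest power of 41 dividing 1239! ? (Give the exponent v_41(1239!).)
v_41(1239!) = 30

Legendre's formula: v_p(n!) = Σ_{k ≥ 1} ⌊n / p^k⌋. For p = 41, n = 1239, the terms are:
  ⌊1239/41^1⌋ = ⌊1239/41⌋ = 30
(the next term ⌊1239/41^2⌋ = 0, terminating the sum). Summing: v_41(1239!) = 30 = 30.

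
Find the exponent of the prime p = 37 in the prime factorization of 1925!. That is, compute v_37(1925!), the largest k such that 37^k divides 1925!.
v_37(1925!) = 53

Legendre's formula: v_p(n!) = Σ_{k ≥ 1} ⌊n / p^k⌋. For p = 37, n = 1925, the terms are:
  ⌊1925/37^1⌋ = ⌊1925/37⌋ = 52
  ⌊1925/37^2⌋ = ⌊1925/1369⌋ = 1
(the next term ⌊1925/37^3⌋ = 0, terminating the sum). Summing: v_37(1925!) = 52 + 1 = 53.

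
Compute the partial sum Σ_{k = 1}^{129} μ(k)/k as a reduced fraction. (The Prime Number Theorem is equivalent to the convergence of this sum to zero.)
Σ μ(k)/k = 2883541630766650147338641079750887309418649355/401447693933303618909444119902604513664588524773

Values of μ(k) for 1 ≤ k ≤ 129: μ(1) = 1, μ(2) = -1, μ(3) = -1, μ(5) = -1, μ(6) = 1, μ(7) = -1, μ(10) = 1, μ(11) = -1, μ(13) = -1, μ(14) = 1, μ(15) = 1, μ(17) = -1, μ(19) = -1, μ(21) = 1, μ(22) = 1, μ(23) = -1, μ(26) = 1, μ(29) = -1, μ(30) = -1, μ(31) = -1, μ(33) = 1, μ(34) = 1, μ(35) = 1, μ(37) = -1, μ(38) = 1, μ(39) = 1, μ(41) = -1, μ(42) = -1, μ(43) = -1, μ(46) = 1, μ(47) = -1, μ(51) = 1, μ(53) = -1, μ(55) = 1, μ(57) = 1, μ(58) = 1, μ(59) = -1, μ(61) = -1, μ(62) = 1, μ(65) = 1, μ(66) = -1, μ(67) = -1, μ(69) = 1, μ(70) = -1, μ(71) = -1, μ(73) = -1, μ(74) = 1, μ(77) = 1, μ(78) = -1, μ(79) = -1, μ(82) = 1, μ(83) = -1, μ(85) = 1, μ(86) = 1, μ(87) = 1, μ(89) = -1, μ(91) = 1, μ(93) = 1, μ(94) = 1, μ(95) = 1, μ(97) = -1, μ(101) = -1, μ(102) = -1, μ(103) = -1, μ(105) = -1, μ(106) = 1, μ(107) = -1, μ(109) = -1, μ(110) = -1, μ(111) = 1, μ(113) = -1, μ(114) = -1, μ(115) = 1, μ(118) = 1, μ(119) = 1, μ(122) = 1, μ(123) = 1, μ(127) = -1, μ(129) = 1, with μ = 0 on non-squarefree integers. Summing μ(k)/k for k where μ(k) ≠ 0 gives 2883541630766650147338641079750887309418649355/401447693933303618909444119902604513664588524773 ≈ 0.0072. (PNT ⟺ this sum → 0 as n → ∞.)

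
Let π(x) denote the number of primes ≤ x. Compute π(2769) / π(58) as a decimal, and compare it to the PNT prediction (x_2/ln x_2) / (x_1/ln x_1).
π(2769)/π(58) = 403/16 ≈ 25.1875;  PNT prediction ≈ 24.4569.

π(58) = 16 and π(2769) = 403, so π(2769)/π(58) ≈ 25.1875. The PNT-predicted ratio is (2769/ln(2769)) / (58/ln(58)) ≈ 24.4569. The two agree to within a few percent, as expected.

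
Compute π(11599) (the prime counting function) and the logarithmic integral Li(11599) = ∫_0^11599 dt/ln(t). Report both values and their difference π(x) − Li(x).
π(11599) = 1396;  Li(11599) ≈ 1418.33;  π(x) − Li(x) ≈ -22.33.

Direct count of primes ≤ 11599 gives π(11599) = 1396. Numerical evaluation of the logarithmic integral gives Li(11599) ≈ 1418.33. The difference π(x) − Li(x) ≈ -22.33 is typically negative for small/moderate x (Li(x) overestimates), though Littlewood's theorem shows this sign changes infinitely often.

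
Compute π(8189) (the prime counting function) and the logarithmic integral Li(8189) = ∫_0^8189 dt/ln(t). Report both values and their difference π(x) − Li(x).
π(8189) = 1027;  Li(8189) ≈ 1047.42;  π(x) − Li(x) ≈ -20.42.

Direct count of primes ≤ 8189 gives π(8189) = 1027. Numerical evaluation of the logarithmic integral gives Li(8189) ≈ 1047.42. The difference π(x) − Li(x) ≈ -20.42 is typically negative for small/moderate x (Li(x) overestimates), though Littlewood's theorem shows this sign changes infinitely often.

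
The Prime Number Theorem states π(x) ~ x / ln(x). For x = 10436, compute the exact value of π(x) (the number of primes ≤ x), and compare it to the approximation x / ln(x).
π(10436) = 1277;  x/ln(x) ≈ 1127.85;  relative error ≈ 11.68%.

Directly count primes up to 10436: π(10436) = 1277. The PNT approximation gives 10436/ln(10436) ≈ 10436/9.25302 ≈ 1127.85. Relative error (π(x) − x/ln(x)) / π(x) ≈ 11.68%; the approximation is known to undercount slightly (Li(x) is a better estimate).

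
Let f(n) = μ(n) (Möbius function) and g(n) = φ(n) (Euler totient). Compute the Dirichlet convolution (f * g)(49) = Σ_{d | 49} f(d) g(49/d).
(μ * φ)(49) = 36

Divisors of 49: [1, 7, 49]. For each d | 49:
  d = 1: μ(1) · φ(49/1) = 1 · 42 = 42
  d = 7: μ(7) · φ(49/7) = -1 · 6 = -6
  d = 49: μ(49) · φ(49/49) = 0 · 1 = 0
Summing: (μ * φ)(49) = 42 + -6 + 0 = 36.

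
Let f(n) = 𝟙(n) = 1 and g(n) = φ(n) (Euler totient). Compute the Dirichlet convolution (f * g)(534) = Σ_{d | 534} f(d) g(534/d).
(𝟙 * φ)(534) = 534

Divisors of 534: [1, 2, 3, 6, 89, 178, 267, 534]. For each d | 534:
  d = 1: 𝟙(1) · φ(534/1) = 1 · 176 = 176
  d = 2: 𝟙(2) · φ(534/2) = 1 · 176 = 176
  d = 3: 𝟙(3) · φ(534/3) = 1 · 88 = 88
  d = 6: 𝟙(6) · φ(534/6) = 1 · 88 = 88
  d = 89: 𝟙(89) · φ(534/89) = 1 · 2 = 2
  d = 178: 𝟙(178) · φ(534/178) = 1 · 2 = 2
  d = 267: 𝟙(267) · φ(534/267) = 1 · 1 = 1
  d = 534: 𝟙(534) · φ(534/534) = 1 · 1 = 1
Summing: (𝟙 * φ)(534) = 176 + 176 + 88 + 88 + 2 + 2 + 1 + 1 = 534.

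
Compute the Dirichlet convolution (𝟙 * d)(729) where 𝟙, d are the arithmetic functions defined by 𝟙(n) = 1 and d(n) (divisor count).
(𝟙 * d)(729) = 28

Divisors of 729: [1, 3, 9, 27, 81, 243, 729]. For each d | 729:
  d = 1: 𝟙(1) · d(729/1) = 1 · 7 = 7
  d = 3: 𝟙(3) · d(729/3) = 1 · 6 = 6
  d = 9: 𝟙(9) · d(729/9) = 1 · 5 = 5
  d = 27: 𝟙(27) · d(729/27) = 1 · 4 = 4
  d = 81: 𝟙(81) · d(729/81) = 1 · 3 = 3
  d = 243: 𝟙(243) · d(729/243) = 1 · 2 = 2
  d = 729: 𝟙(729) · d(729/729) = 1 · 1 = 1
Summing: (𝟙 * d)(729) = 7 + 6 + 5 + 4 + 3 + 2 + 1 = 28.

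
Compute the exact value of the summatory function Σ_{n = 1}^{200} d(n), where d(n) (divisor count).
Σ_{n ≤ 200} d(n) = 1098

Compute d(n) for each 1 ≤ n ≤ 200: d(1) = 1, d(2) = 2, d(3) = 2, d(4) = 3, d(5) = 2, d(6) = 4, d(7) = 2, d(8) = 4, d(9) = 3, d(10) = 4, d(11) = 2, d(12) = 6, d(13) = 2, d(14) = 4, d(15) = 4, d(16) = 5, d(17) = 2, d(18) = 6, d(19) = 2, d(20) = 6, d(21) = 4, d(22) = 4, d(23) = 2, d(24) = 8, d(25) = 3, d(26) = 4, d(27) = 4, d(28) = 6, d(29) = 2, d(30) = 8, d(31) = 2, d(32) = 6, d(33) = 4, d(34) = 4, d(35) = 4, d(36) = 9, d(37) = 2, d(38) = 4, d(39) = 4, d(40) = 8, d(41) = 2, d(42) = 8, d(43) = 2, d(44) = 6, d(45) = 6, d(46) = 4, d(47) = 2, d(48) = 10, d(49) = 3, d(50) = 6, d(51) = 4, d(52) = 6, d(53) = 2, d(54) = 8, d(55) = 4, d(56) = 8, d(57) = 4, d(58) = 4, d(59) = 2, d(60) = 12, d(61) = 2, d(62) = 4, d(63) = 6, d(64) = 7, d(65) = 4, d(66) = 8, d(67) = 2, d(68) = 6, d(69) = 4, d(70) = 8, d(71) = 2, d(72) = 12, d(73) = 2, d(74) = 4, d(75) = 6, d(76) = 6, d(77) = 4, d(78) = 8, d(79) = 2, d(80) = 10, d(81) = 5, d(82) = 4, d(83) = 2, d(84) = 12, d(85) = 4, d(86) = 4, d(87) = 4, d(88) = 8, d(89) = 2, d(90) = 12, d(91) = 4, d(92) = 6, d(93) = 4, d(94) = 4, d(95) = 4, d(96) = 12, d(97) = 2, d(98) = 6, d(99) = 6, d(100) = 9, d(101) = 2, d(102) = 8, d(103) = 2, d(104) = 8, d(105) = 8, d(106) = 4, d(107) = 2, d(108) = 12, d(109) = 2, d(110) = 8, d(111) = 4, d(112) = 10, d(113) = 2, d(114) = 8, d(115) = 4, d(116) = 6, d(117) = 6, d(118) = 4, d(119) = 4, d(120) = 16, d(121) = 3, d(122) = 4, d(123) = 4, d(124) = 6, d(125) = 4, d(126) = 12, d(127) = 2, d(128) = 8, d(129) = 4, d(130) = 8, d(131) = 2, d(132) = 12, d(133) = 4, d(134) = 4, d(135) = 8, d(136) = 8, d(137) = 2, d(138) = 8, d(139) = 2, d(140) = 12, d(141) = 4, d(142) = 4, d(143) = 4, d(144) = 15, d(145) = 4, d(146) = 4, d(147) = 6, d(148) = 6, d(149) = 2, d(150) = 12, d(151) = 2, d(152) = 8, d(153) = 6, d(154) = 8, d(155) = 4, d(156) = 12, d(157) = 2, d(158) = 4, d(159) = 4, d(160) = 12, d(161) = 4, d(162) = 10, d(163) = 2, d(164) = 6, d(165) = 8, d(166) = 4, d(167) = 2, d(168) = 16, d(169) = 3, d(170) = 8, d(171) = 6, d(172) = 6, d(173) = 2, d(174) = 8, d(175) = 6, d(176) = 10, d(177) = 4, d(178) = 4, d(179) = 2, d(180) = 18, d(181) = 2, d(182) = 8, d(183) = 4, d(184) = 8, d(185) = 4, d(186) = 8, d(187) = 4, d(188) = 6, d(189) = 8, d(190) = 8, d(191) = 2, d(192) = 14, d(193) = 2, d(194) = 4, d(195) = 8, d(196) = 9, d(197) = 2, d(198) = 12, d(199) = 2, d(200) = 12. Summing all 200 values: 1098. (Dirichlet's divisor formula: Σ_{n ≤ x} d(n) = x ln(x) + (2γ − 1) x + O(√x). For x = 200, the asymptotic estimate is ≈ 1090.55.)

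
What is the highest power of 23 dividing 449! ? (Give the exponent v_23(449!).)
v_23(449!) = 19

Legendre's formula: v_p(n!) = Σ_{k ≥ 1} ⌊n / p^k⌋. For p = 23, n = 449, the terms are:
  ⌊449/23^1⌋ = ⌊449/23⌋ = 19
(the next term ⌊449/23^2⌋ = 0, terminating the sum). Summing: v_23(449!) = 19 = 19.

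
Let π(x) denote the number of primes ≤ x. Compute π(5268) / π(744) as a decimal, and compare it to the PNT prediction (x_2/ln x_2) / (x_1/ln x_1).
π(5268)/π(744) = 698/132 ≈ 5.2879;  PNT prediction ≈ 5.4633.

π(744) = 132 and π(5268) = 698, so π(5268)/π(744) ≈ 5.2879. The PNT-predicted ratio is (5268/ln(5268)) / (744/ln(744)) ≈ 5.4633. The two agree to within a few percent, as expected.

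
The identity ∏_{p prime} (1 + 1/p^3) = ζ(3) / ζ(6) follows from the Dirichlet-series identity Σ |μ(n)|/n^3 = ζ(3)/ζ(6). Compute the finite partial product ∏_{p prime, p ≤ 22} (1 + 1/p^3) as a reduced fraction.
∏ = 223851228120576/189501362017825

The primes p ≤ 22 are [2, 3, 5, 7, 11, 13, 17, 19]. For each, (1 + 1/p^3) = (p^3 + 1)/p^3. Multiplying these fractions over p ∈ [2, 3, 5, 7, 11, 13, 17, 19] gives 223851228120576/189501362017825. (In the limit P → ∞ this tends to ζ(3)/ζ(6).)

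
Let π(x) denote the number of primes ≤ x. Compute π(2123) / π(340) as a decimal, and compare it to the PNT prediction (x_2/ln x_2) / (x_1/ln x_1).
π(2123)/π(340) = 319/68 ≈ 4.6912;  PNT prediction ≈ 4.7512.

π(340) = 68 and π(2123) = 319, so π(2123)/π(340) ≈ 4.6912. The PNT-predicted ratio is (2123/ln(2123)) / (340/ln(340)) ≈ 4.7512. The two agree to within a few percent, as expected.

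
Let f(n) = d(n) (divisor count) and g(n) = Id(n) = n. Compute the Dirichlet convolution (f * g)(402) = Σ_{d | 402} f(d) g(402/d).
(d * Id)(402) = 1380

Divisors of 402: [1, 2, 3, 6, 67, 134, 201, 402]. For each d | 402:
  d = 1: d(1) · Id(402/1) = 1 · 402 = 402
  d = 2: d(2) · Id(402/2) = 2 · 201 = 402
  d = 3: d(3) · Id(402/3) = 2 · 134 = 268
  d = 6: d(6) · Id(402/6) = 4 · 67 = 268
  d = 67: d(67) · Id(402/67) = 2 · 6 = 12
  d = 134: d(134) · Id(402/134) = 4 · 3 = 12
  d = 201: d(201) · Id(402/201) = 4 · 2 = 8
  d = 402: d(402) · Id(402/402) = 8 · 1 = 8
Summing: (d * Id)(402) = 402 + 402 + 268 + 268 + 12 + 12 + 8 + 8 = 1380.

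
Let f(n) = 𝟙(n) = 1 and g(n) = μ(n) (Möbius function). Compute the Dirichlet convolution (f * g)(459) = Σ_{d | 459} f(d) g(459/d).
(𝟙 * μ)(459) = 0

Divisors of 459: [1, 3, 9, 17, 27, 51, 153, 459]. For each d | 459:
  d = 1: 𝟙(1) · μ(459/1) = 1 · 0 = 0
  d = 3: 𝟙(3) · μ(459/3) = 1 · 0 = 0
  d = 9: 𝟙(9) · μ(459/9) = 1 · 1 = 1
  d = 17: 𝟙(17) · μ(459/17) = 1 · 0 = 0
  d = 27: 𝟙(27) · μ(459/27) = 1 · -1 = -1
  d = 51: 𝟙(51) · μ(459/51) = 1 · 0 = 0
  d = 153: 𝟙(153) · μ(459/153) = 1 · -1 = -1
  d = 459: 𝟙(459) · μ(459/459) = 1 · 1 = 1
Summing: (𝟙 * μ)(459) = 0 + 0 + 1 + 0 + -1 + 0 + -1 + 1 = 0.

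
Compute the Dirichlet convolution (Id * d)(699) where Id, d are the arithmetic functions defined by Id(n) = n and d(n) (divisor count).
(Id * d)(699) = 1175

Divisors of 699: [1, 3, 233, 699]. For each d | 699:
  d = 1: Id(1) · d(699/1) = 1 · 4 = 4
  d = 3: Id(3) · d(699/3) = 3 · 2 = 6
  d = 233: Id(233) · d(699/233) = 233 · 2 = 466
  d = 699: Id(699) · d(699/699) = 699 · 1 = 699
Summing: (Id * d)(699) = 4 + 6 + 466 + 699 = 1175.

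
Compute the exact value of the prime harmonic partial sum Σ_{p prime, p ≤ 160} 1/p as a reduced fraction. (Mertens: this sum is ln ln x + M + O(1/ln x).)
Σ 1/p = 67195167335560670940823020383181530154843058347995389615845419/35375166993717494840635767087951744212057570647889977422429870

π(160) = 37, so the primes ≤ 160 are [2, 3, 5, 7, 11, 13, 17, 19, 23, 29, 31, 37, 41, 43, 47, 53, 59, 61, 67, 71, 73, 79, 83, 89, 97, 101, 103, 107, 109, 113, 127, 131, 137, 139, 149, 151, 157]. Summing 1/p over these primes: 67195167335560670940823020383181530154843058347995389615845419/35375166993717494840635767087951744212057570647889977422429870 ≈ 1.8995. Mertens estimate ln ln(160) + 0.2615 ≈ 1.8859.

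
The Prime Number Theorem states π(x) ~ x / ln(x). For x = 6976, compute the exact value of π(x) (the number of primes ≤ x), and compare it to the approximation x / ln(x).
π(6976) = 896;  x/ln(x) ≈ 788.23;  relative error ≈ 12.03%.

Directly count primes up to 6976: π(6976) = 896. The PNT approximation gives 6976/ln(6976) ≈ 6976/8.85023 ≈ 788.23. Relative error (π(x) − x/ln(x)) / π(x) ≈ 12.03%; the approximation is known to undercount slightly (Li(x) is a better estimate).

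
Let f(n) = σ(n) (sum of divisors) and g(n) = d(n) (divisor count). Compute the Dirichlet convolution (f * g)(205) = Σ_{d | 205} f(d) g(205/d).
(σ * d)(205) = 352

Divisors of 205: [1, 5, 41, 205]. For each d | 205:
  d = 1: σ(1) · d(205/1) = 1 · 4 = 4
  d = 5: σ(5) · d(205/5) = 6 · 2 = 12
  d = 41: σ(41) · d(205/41) = 42 · 2 = 84
  d = 205: σ(205) · d(205/205) = 252 · 1 = 252
Summing: (σ * d)(205) = 4 + 12 + 84 + 252 = 352.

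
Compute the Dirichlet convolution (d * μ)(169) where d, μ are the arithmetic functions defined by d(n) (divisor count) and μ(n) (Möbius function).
(d * μ)(169) = 1

Divisors of 169: [1, 13, 169]. For each d | 169:
  d = 1: d(1) · μ(169/1) = 1 · 0 = 0
  d = 13: d(13) · μ(169/13) = 2 · -1 = -2
  d = 169: d(169) · μ(169/169) = 3 · 1 = 3
Summing: (d * μ)(169) = 0 + -2 + 3 = 1.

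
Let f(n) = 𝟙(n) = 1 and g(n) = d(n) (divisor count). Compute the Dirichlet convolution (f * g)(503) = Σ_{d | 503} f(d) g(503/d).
(𝟙 * d)(503) = 3

Divisors of 503: [1, 503]. For each d | 503:
  d = 1: 𝟙(1) · d(503/1) = 1 · 2 = 2
  d = 503: 𝟙(503) · d(503/503) = 1 · 1 = 1
Summing: (𝟙 * d)(503) = 2 + 1 = 3.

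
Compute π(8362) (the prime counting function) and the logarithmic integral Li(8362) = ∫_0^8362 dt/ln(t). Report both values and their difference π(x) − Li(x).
π(8362) = 1046;  Li(8362) ≈ 1066.60;  π(x) − Li(x) ≈ -20.60.

Direct count of primes ≤ 8362 gives π(8362) = 1046. Numerical evaluation of the logarithmic integral gives Li(8362) ≈ 1066.60. The difference π(x) − Li(x) ≈ -20.60 is typically negative for small/moderate x (Li(x) overestimates), though Littlewood's theorem shows this sign changes infinitely often.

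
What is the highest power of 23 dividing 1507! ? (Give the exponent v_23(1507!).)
v_23(1507!) = 67

Legendre's formula: v_p(n!) = Σ_{k ≥ 1} ⌊n / p^k⌋. For p = 23, n = 1507, the terms are:
  ⌊1507/23^1⌋ = ⌊1507/23⌋ = 65
  ⌊1507/23^2⌋ = ⌊1507/529⌋ = 2
(the next term ⌊1507/23^3⌋ = 0, terminating the sum). Summing: v_23(1507!) = 65 + 2 = 67.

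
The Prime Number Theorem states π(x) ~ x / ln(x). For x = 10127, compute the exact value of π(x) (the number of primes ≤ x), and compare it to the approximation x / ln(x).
π(10127) = 1242;  x/ln(x) ≈ 1098.02;  relative error ≈ 11.59%.

Directly count primes up to 10127: π(10127) = 1242. The PNT approximation gives 10127/ln(10127) ≈ 10127/9.22296 ≈ 1098.02. Relative error (π(x) − x/ln(x)) / π(x) ≈ 11.59%; the approximation is known to undercount slightly (Li(x) is a better estimate).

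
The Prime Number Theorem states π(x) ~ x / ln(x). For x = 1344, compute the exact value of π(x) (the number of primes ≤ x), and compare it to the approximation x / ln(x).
π(1344) = 217;  x/ln(x) ≈ 186.58;  relative error ≈ 14.02%.

Directly count primes up to 1344: π(1344) = 217. The PNT approximation gives 1344/ln(1344) ≈ 1344/7.20341 ≈ 186.58. Relative error (π(x) − x/ln(x)) / π(x) ≈ 14.02%; the approximation is known to undercount slightly (Li(x) is a better estimate).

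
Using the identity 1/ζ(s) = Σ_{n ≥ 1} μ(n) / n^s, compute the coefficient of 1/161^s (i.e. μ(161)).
μ(161) = 1

Factor n = 161 = 7 · 23. μ(n) = 0 if any exponent ≥ 2 (not squarefree); otherwise μ(n) = (−1)^{ω(n)} where ω(n) is the number of distinct prime factors. Applying: μ(161) = 1.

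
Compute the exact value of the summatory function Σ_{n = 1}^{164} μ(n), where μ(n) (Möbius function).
Σ_{n ≤ 164} μ(n) = 0

Compute μ(n) for each 1 ≤ n ≤ 164: μ(1) = 1, μ(2) = -1, μ(3) = -1, μ(4) = 0, μ(5) = -1, μ(6) = 1, μ(7) = -1, μ(8) = 0, μ(9) = 0, μ(10) = 1, μ(11) = -1, μ(12) = 0, μ(13) = -1, μ(14) = 1, μ(15) = 1, μ(16) = 0, μ(17) = -1, μ(18) = 0, μ(19) = -1, μ(20) = 0, μ(21) = 1, μ(22) = 1, μ(23) = -1, μ(24) = 0, μ(25) = 0, μ(26) = 1, μ(27) = 0, μ(28) = 0, μ(29) = -1, μ(30) = -1, μ(31) = -1, μ(32) = 0, μ(33) = 1, μ(34) = 1, μ(35) = 1, μ(36) = 0, μ(37) = -1, μ(38) = 1, μ(39) = 1, μ(40) = 0, μ(41) = -1, μ(42) = -1, μ(43) = -1, μ(44) = 0, μ(45) = 0, μ(46) = 1, μ(47) = -1, μ(48) = 0, μ(49) = 0, μ(50) = 0, μ(51) = 1, μ(52) = 0, μ(53) = -1, μ(54) = 0, μ(55) = 1, μ(56) = 0, μ(57) = 1, μ(58) = 1, μ(59) = -1, μ(60) = 0, μ(61) = -1, μ(62) = 1, μ(63) = 0, μ(64) = 0, μ(65) = 1, μ(66) = -1, μ(67) = -1, μ(68) = 0, μ(69) = 1, μ(70) = -1, μ(71) = -1, μ(72) = 0, μ(73) = -1, μ(74) = 1, μ(75) = 0, μ(76) = 0, μ(77) = 1, μ(78) = -1, μ(79) = -1, μ(80) = 0, μ(81) = 0, μ(82) = 1, μ(83) = -1, μ(84) = 0, μ(85) = 1, μ(86) = 1, μ(87) = 1, μ(88) = 0, μ(89) = -1, μ(90) = 0, μ(91) = 1, μ(92) = 0, μ(93) = 1, μ(94) = 1, μ(95) = 1, μ(96) = 0, μ(97) = -1, μ(98) = 0, μ(99) = 0, μ(100) = 0, μ(101) = -1, μ(102) = -1, μ(103) = -1, μ(104) = 0, μ(105) = -1, μ(106) = 1, μ(107) = -1, μ(108) = 0, μ(109) = -1, μ(110) = -1, μ(111) = 1, μ(112) = 0, μ(113) = -1, μ(114) = -1, μ(115) = 1, μ(116) = 0, μ(117) = 0, μ(118) = 1, μ(119) = 1, μ(120) = 0, μ(121) = 0, μ(122) = 1, μ(123) = 1, μ(124) = 0, μ(125) = 0, μ(126) = 0, μ(127) = -1, μ(128) = 0, μ(129) = 1, μ(130) = -1, μ(131) = -1, μ(132) = 0, μ(133) = 1, μ(134) = 1, μ(135) = 0, μ(136) = 0, μ(137) = -1, μ(138) = -1, μ(139) = -1, μ(140) = 0, μ(141) = 1, μ(142) = 1, μ(143) = 1, μ(144) = 0, μ(145) = 1, μ(146) = 1, μ(147) = 0, μ(148) = 0, μ(149) = -1, μ(150) = 0, μ(151) = -1, μ(152) = 0, μ(153) = 0, μ(154) = -1, μ(155) = 1, μ(156) = 0, μ(157) = -1, μ(158) = 1, μ(159) = 1, μ(160) = 0, μ(161) = 1, μ(162) = 0, μ(163) = -1, μ(164) = 0. Summing all 164 values: 0. (Mertens function M(x) = Σ_{n ≤ x} μ(n); on average M(x) should be small (PNT ⟺ M(x) = o(x)).)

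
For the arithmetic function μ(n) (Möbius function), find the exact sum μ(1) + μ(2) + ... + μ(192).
Σ_{n ≤ 192} μ(n) = -5

Compute μ(n) for each 1 ≤ n ≤ 192: μ(1) = 1, μ(2) = -1, μ(3) = -1, μ(4) = 0, μ(5) = -1, μ(6) = 1, μ(7) = -1, μ(8) = 0, μ(9) = 0, μ(10) = 1, μ(11) = -1, μ(12) = 0, μ(13) = -1, μ(14) = 1, μ(15) = 1, μ(16) = 0, μ(17) = -1, μ(18) = 0, μ(19) = -1, μ(20) = 0, μ(21) = 1, μ(22) = 1, μ(23) = -1, μ(24) = 0, μ(25) = 0, μ(26) = 1, μ(27) = 0, μ(28) = 0, μ(29) = -1, μ(30) = -1, μ(31) = -1, μ(32) = 0, μ(33) = 1, μ(34) = 1, μ(35) = 1, μ(36) = 0, μ(37) = -1, μ(38) = 1, μ(39) = 1, μ(40) = 0, μ(41) = -1, μ(42) = -1, μ(43) = -1, μ(44) = 0, μ(45) = 0, μ(46) = 1, μ(47) = -1, μ(48) = 0, μ(49) = 0, μ(50) = 0, μ(51) = 1, μ(52) = 0, μ(53) = -1, μ(54) = 0, μ(55) = 1, μ(56) = 0, μ(57) = 1, μ(58) = 1, μ(59) = -1, μ(60) = 0, μ(61) = -1, μ(62) = 1, μ(63) = 0, μ(64) = 0, μ(65) = 1, μ(66) = -1, μ(67) = -1, μ(68) = 0, μ(69) = 1, μ(70) = -1, μ(71) = -1, μ(72) = 0, μ(73) = -1, μ(74) = 1, μ(75) = 0, μ(76) = 0, μ(77) = 1, μ(78) = -1, μ(79) = -1, μ(80) = 0, μ(81) = 0, μ(82) = 1, μ(83) = -1, μ(84) = 0, μ(85) = 1, μ(86) = 1, μ(87) = 1, μ(88) = 0, μ(89) = -1, μ(90) = 0, μ(91) = 1, μ(92) = 0, μ(93) = 1, μ(94) = 1, μ(95) = 1, μ(96) = 0, μ(97) = -1, μ(98) = 0, μ(99) = 0, μ(100) = 0, μ(101) = -1, μ(102) = -1, μ(103) = -1, μ(104) = 0, μ(105) = -1, μ(106) = 1, μ(107) = -1, μ(108) = 0, μ(109) = -1, μ(110) = -1, μ(111) = 1, μ(112) = 0, μ(113) = -1, μ(114) = -1, μ(115) = 1, μ(116) = 0, μ(117) = 0, μ(118) = 1, μ(119) = 1, μ(120) = 0, μ(121) = 0, μ(122) = 1, μ(123) = 1, μ(124) = 0, μ(125) = 0, μ(126) = 0, μ(127) = -1, μ(128) = 0, μ(129) = 1, μ(130) = -1, μ(131) = -1, μ(132) = 0, μ(133) = 1, μ(134) = 1, μ(135) = 0, μ(136) = 0, μ(137) = -1, μ(138) = -1, μ(139) = -1, μ(140) = 0, μ(141) = 1, μ(142) = 1, μ(143) = 1, μ(144) = 0, μ(145) = 1, μ(146) = 1, μ(147) = 0, μ(148) = 0, μ(149) = -1, μ(150) = 0, μ(151) = -1, μ(152) = 0, μ(153) = 0, μ(154) = -1, μ(155) = 1, μ(156) = 0, μ(157) = -1, μ(158) = 1, μ(159) = 1, μ(160) = 0, μ(161) = 1, μ(162) = 0, μ(163) = -1, μ(164) = 0, μ(165) = -1, μ(166) = 1, μ(167) = -1, μ(168) = 0, μ(169) = 0, μ(170) = -1, μ(171) = 0, μ(172) = 0, μ(173) = -1, μ(174) = -1, μ(175) = 0, μ(176) = 0, μ(177) = 1, μ(178) = 1, μ(179) = -1, μ(180) = 0, μ(181) = -1, μ(182) = -1, μ(183) = 1, μ(184) = 0, μ(185) = 1, μ(186) = -1, μ(187) = 1, μ(188) = 0, μ(189) = 0, μ(190) = -1, μ(191) = -1, μ(192) = 0. Summing all 192 values: -5. (Mertens function M(x) = Σ_{n ≤ x} μ(n); on average M(x) should be small (PNT ⟺ M(x) = o(x)).)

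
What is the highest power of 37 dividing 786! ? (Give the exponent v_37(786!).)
v_37(786!) = 21

Legendre's formula: v_p(n!) = Σ_{k ≥ 1} ⌊n / p^k⌋. For p = 37, n = 786, the terms are:
  ⌊786/37^1⌋ = ⌊786/37⌋ = 21
(the next term ⌊786/37^2⌋ = 0, terminating the sum). Summing: v_37(786!) = 21 = 21.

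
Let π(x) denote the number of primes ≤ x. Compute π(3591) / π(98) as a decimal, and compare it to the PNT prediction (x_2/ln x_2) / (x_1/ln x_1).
π(3591)/π(98) = 502/25 ≈ 20.0800;  PNT prediction ≈ 20.5231.

π(98) = 25 and π(3591) = 502, so π(3591)/π(98) ≈ 20.0800. The PNT-predicted ratio is (3591/ln(3591)) / (98/ln(98)) ≈ 20.5231. The two agree to within a few percent, as expected.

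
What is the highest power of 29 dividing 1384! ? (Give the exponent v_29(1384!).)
v_29(1384!) = 48

Legendre's formula: v_p(n!) = Σ_{k ≥ 1} ⌊n / p^k⌋. For p = 29, n = 1384, the terms are:
  ⌊1384/29^1⌋ = ⌊1384/29⌋ = 47
  ⌊1384/29^2⌋ = ⌊1384/841⌋ = 1
(the next term ⌊1384/29^3⌋ = 0, terminating the sum). Summing: v_29(1384!) = 47 + 1 = 48.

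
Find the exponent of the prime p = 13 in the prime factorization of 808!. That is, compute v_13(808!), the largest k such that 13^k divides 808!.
v_13(808!) = 66

Legendre's formula: v_p(n!) = Σ_{k ≥ 1} ⌊n / p^k⌋. For p = 13, n = 808, the terms are:
  ⌊808/13^1⌋ = ⌊808/13⌋ = 62
  ⌊808/13^2⌋ = ⌊808/169⌋ = 4
(the next term ⌊808/13^3⌋ = 0, terminating the sum). Summing: v_13(808!) = 62 + 4 = 66.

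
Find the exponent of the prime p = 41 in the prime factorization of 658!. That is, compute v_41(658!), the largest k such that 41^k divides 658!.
v_41(658!) = 16

Legendre's formula: v_p(n!) = Σ_{k ≥ 1} ⌊n / p^k⌋. For p = 41, n = 658, the terms are:
  ⌊658/41^1⌋ = ⌊658/41⌋ = 16
(the next term ⌊658/41^2⌋ = 0, terminating the sum). Summing: v_41(658!) = 16 = 16.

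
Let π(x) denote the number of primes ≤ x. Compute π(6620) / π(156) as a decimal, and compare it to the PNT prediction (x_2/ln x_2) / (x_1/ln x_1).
π(6620)/π(156) = 855/36 ≈ 23.7500;  PNT prediction ≈ 24.3577.

π(156) = 36 and π(6620) = 855, so π(6620)/π(156) ≈ 23.7500. The PNT-predicted ratio is (6620/ln(6620)) / (156/ln(156)) ≈ 24.3577. The two agree to within a few percent, as expected.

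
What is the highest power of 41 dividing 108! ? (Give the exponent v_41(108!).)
v_41(108!) = 2

Legendre's formula: v_p(n!) = Σ_{k ≥ 1} ⌊n / p^k⌋. For p = 41, n = 108, the terms are:
  ⌊108/41^1⌋ = ⌊108/41⌋ = 2
(the next term ⌊108/41^2⌋ = 0, terminating the sum). Summing: v_41(108!) = 2 = 2.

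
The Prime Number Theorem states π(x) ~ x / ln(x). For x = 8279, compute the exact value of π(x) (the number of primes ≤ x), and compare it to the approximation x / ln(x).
π(8279) = 1038;  x/ln(x) ≈ 917.70;  relative error ≈ 11.59%.

Directly count primes up to 8279: π(8279) = 1038. The PNT approximation gives 8279/ln(8279) ≈ 8279/9.02148 ≈ 917.70. Relative error (π(x) − x/ln(x)) / π(x) ≈ 11.59%; the approximation is known to undercount slightly (Li(x) is a better estimate).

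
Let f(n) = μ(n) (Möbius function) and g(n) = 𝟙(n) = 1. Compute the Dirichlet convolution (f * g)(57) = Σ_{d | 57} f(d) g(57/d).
(μ * 𝟙)(57) = 0

Divisors of 57: [1, 3, 19, 57]. For each d | 57:
  d = 1: μ(1) · 𝟙(57/1) = 1 · 1 = 1
  d = 3: μ(3) · 𝟙(57/3) = -1 · 1 = -1
  d = 19: μ(19) · 𝟙(57/19) = -1 · 1 = -1
  d = 57: μ(57) · 𝟙(57/57) = 1 · 1 = 1
Summing: (μ * 𝟙)(57) = 1 + -1 + -1 + 1 = 0.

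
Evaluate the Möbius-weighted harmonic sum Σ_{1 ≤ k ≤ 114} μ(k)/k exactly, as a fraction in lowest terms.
Σ μ(k)/k = -78111734742604811120482861063208714211896204/2257861045744114842010371877967404463805334785

Values of μ(k) for 1 ≤ k ≤ 114: μ(1) = 1, μ(2) = -1, μ(3) = -1, μ(5) = -1, μ(6) = 1, μ(7) = -1, μ(10) = 1, μ(11) = -1, μ(13) = -1, μ(14) = 1, μ(15) = 1, μ(17) = -1, μ(19) = -1, μ(21) = 1, μ(22) = 1, μ(23) = -1, μ(26) = 1, μ(29) = -1, μ(30) = -1, μ(31) = -1, μ(33) = 1, μ(34) = 1, μ(35) = 1, μ(37) = -1, μ(38) = 1, μ(39) = 1, μ(41) = -1, μ(42) = -1, μ(43) = -1, μ(46) = 1, μ(47) = -1, μ(51) = 1, μ(53) = -1, μ(55) = 1, μ(57) = 1, μ(58) = 1, μ(59) = -1, μ(61) = -1, μ(62) = 1, μ(65) = 1, μ(66) = -1, μ(67) = -1, μ(69) = 1, μ(70) = -1, μ(71) = -1, μ(73) = -1, μ(74) = 1, μ(77) = 1, μ(78) = -1, μ(79) = -1, μ(82) = 1, μ(83) = -1, μ(85) = 1, μ(86) = 1, μ(87) = 1, μ(89) = -1, μ(91) = 1, μ(93) = 1, μ(94) = 1, μ(95) = 1, μ(97) = -1, μ(101) = -1, μ(102) = -1, μ(103) = -1, μ(105) = -1, μ(106) = 1, μ(107) = -1, μ(109) = -1, μ(110) = -1, μ(111) = 1, μ(113) = -1, μ(114) = -1, with μ = 0 on non-squarefree integers. Summing μ(k)/k for k where μ(k) ≠ 0 gives -78111734742604811120482861063208714211896204/2257861045744114842010371877967404463805334785 ≈ -0.0346. (PNT ⟺ this sum → 0 as n → ∞.)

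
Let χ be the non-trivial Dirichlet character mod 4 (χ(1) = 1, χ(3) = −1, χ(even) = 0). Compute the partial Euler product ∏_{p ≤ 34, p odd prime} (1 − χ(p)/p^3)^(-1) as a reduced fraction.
∏ = 16829566118167783909225/17369167366519535960064

The odd primes p ≤ 34 are [3, 5, 7, 11, 13, 17, 19, 23, 29, 31]. For each, χ(p) = 1 if p ≡ 1 mod 4, χ(p) = −1 if p ≡ 3 mod 4. Taking (1 − χ(p)/p^3)^(-1) = p^3/(p^3 − χ(p)): (1 − (-1)/3^3)^(-1) · (1 − (1)/5^3)^(-1) · (1 − (-1)/7^3)^(-1) · (1 − (-1)/11^3)^(-1) · (1 − (1)/13^3)^(-1) · (1 − (1)/17^3)^(-1) · (1 − (-1)/19^3)^(-1) · (1 − (-1)/23^3)^(-1) · (1 − (1)/29^3)^(-1) · (1 − (-1)/31^3)^(-1) = 16829566118167783909225/17369167366519535960064.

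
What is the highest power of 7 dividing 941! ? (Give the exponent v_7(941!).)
v_7(941!) = 155

Legendre's formula: v_p(n!) = Σ_{k ≥ 1} ⌊n / p^k⌋. For p = 7, n = 941, the terms are:
  ⌊941/7^1⌋ = ⌊941/7⌋ = 134
  ⌊941/7^2⌋ = ⌊941/49⌋ = 19
  ⌊941/7^3⌋ = ⌊941/343⌋ = 2
(the next term ⌊941/7^4⌋ = 0, terminating the sum). Summing: v_7(941!) = 134 + 19 + 2 = 155.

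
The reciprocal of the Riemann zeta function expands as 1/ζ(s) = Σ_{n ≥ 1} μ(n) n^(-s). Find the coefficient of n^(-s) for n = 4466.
μ(4466) = 1

Factor n = 4466 = 2 · 7 · 11 · 29. μ(n) = 0 if any exponent ≥ 2 (not squarefree); otherwise μ(n) = (−1)^{ω(n)} where ω(n) is the number of distinct prime factors. Applying: μ(4466) = 1.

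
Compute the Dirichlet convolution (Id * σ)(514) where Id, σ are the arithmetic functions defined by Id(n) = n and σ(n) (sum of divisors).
(Id * σ)(514) = 2575

Divisors of 514: [1, 2, 257, 514]. For each d | 514:
  d = 1: Id(1) · σ(514/1) = 1 · 774 = 774
  d = 2: Id(2) · σ(514/2) = 2 · 258 = 516
  d = 257: Id(257) · σ(514/257) = 257 · 3 = 771
  d = 514: Id(514) · σ(514/514) = 514 · 1 = 514
Summing: (Id * σ)(514) = 774 + 516 + 771 + 514 = 2575.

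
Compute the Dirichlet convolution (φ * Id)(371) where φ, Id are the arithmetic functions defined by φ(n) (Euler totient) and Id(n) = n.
(φ * Id)(371) = 1365

Divisors of 371: [1, 7, 53, 371]. For each d | 371:
  d = 1: φ(1) · Id(371/1) = 1 · 371 = 371
  d = 7: φ(7) · Id(371/7) = 6 · 53 = 318
  d = 53: φ(53) · Id(371/53) = 52 · 7 = 364
  d = 371: φ(371) · Id(371/371) = 312 · 1 = 312
Summing: (φ * Id)(371) = 371 + 318 + 364 + 312 = 1365.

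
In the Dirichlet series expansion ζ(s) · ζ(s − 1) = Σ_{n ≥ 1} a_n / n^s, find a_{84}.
σ(84) = 224

In the product (Σ m^0/m^s)(Σ k / k^s) = Σ (Σ_{d | n} d) / n^s, the coefficient of 1/n^s is σ(n) = Σ_{d | n} d. For n = 84, divisors are [1, 2, 3, 4, 6, 7, 12, 14, 21, 28, 42, 84]; summing: σ(84) = 224.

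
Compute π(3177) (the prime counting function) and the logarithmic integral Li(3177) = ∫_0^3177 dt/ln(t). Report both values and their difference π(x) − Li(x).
π(3177) = 449;  Li(3177) ≈ 464.79;  π(x) − Li(x) ≈ -15.79.

Direct count of primes ≤ 3177 gives π(3177) = 449. Numerical evaluation of the logarithmic integral gives Li(3177) ≈ 464.79. The difference π(x) − Li(x) ≈ -15.79 is typically negative for small/moderate x (Li(x) overestimates), though Littlewood's theorem shows this sign changes infinitely often.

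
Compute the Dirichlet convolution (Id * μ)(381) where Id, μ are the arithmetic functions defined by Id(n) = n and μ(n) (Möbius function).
(Id * μ)(381) = 252

Divisors of 381: [1, 3, 127, 381]. For each d | 381:
  d = 1: Id(1) · μ(381/1) = 1 · 1 = 1
  d = 3: Id(3) · μ(381/3) = 3 · -1 = -3
  d = 127: Id(127) · μ(381/127) = 127 · -1 = -127
  d = 381: Id(381) · μ(381/381) = 381 · 1 = 381
Summing: (Id * μ)(381) = 1 + -3 + -127 + 381 = 252.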